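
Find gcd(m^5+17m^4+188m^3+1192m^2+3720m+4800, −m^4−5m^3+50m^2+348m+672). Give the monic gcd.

Euclidean algorithm in ℚ[m]:
  m^5+17m^4+188m^3+1192m^2+3720m+4800 = (−m−12)(−m^4−5m^3+50m^2+348m+672) + (178m^3+2140m^2+8568m+12864)
  −m^4−5m^3+50m^2+348m+672 = (−(1/178)m+625/15842)(178m^3+2140m^2+8568m+12864) + ((108576/7921)m^2+(651456/7921)m+1302912/7921)
  178m^3+2140m^2+8568m+12864 = ((704969/54288)m+530707/6786)((108576/7921)m^2+(651456/7921)m+1302912/7921) + (0)
Last nonzero remainder: (108576/7921)m^2+(651456/7921)m+1302912/7921. Dividing through by 108576/7921 gives the monic gcd m^2+6m+12.

m^2+6m+12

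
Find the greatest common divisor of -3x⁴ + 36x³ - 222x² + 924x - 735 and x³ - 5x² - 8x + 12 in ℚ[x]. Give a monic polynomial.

x - 1

Repeated division with remainder:
  -3x⁴ + 36x³ - 222x² + 924x - 735 = (-3x + 21)(x³ - 5x² - 8x + 12) + (-141x² + 1128x - 987)
  x³ - 5x² - 8x + 12 = (-(1/141)x - 1/47)(-141x² + 1128x - 987) + (9x - 9)
  -141x² + 1128x - 987 = (-(47/3)x + 329/3)(9x - 9) + (0)
Last nonzero remainder: 9x - 9. Dividing through by 9 gives the monic gcd x - 1.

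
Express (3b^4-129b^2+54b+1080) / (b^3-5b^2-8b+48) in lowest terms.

(3b^2+3b-90)/(b-4)

Repeated division with remainder:
  3b^4-129b^2+54b+1080 = (3b+15)(b^3-5b^2-8b+48) + (-30b^2+30b+360)
  b^3-5b^2-8b+48 = (-(1/30)b+2/15)(-30b^2+30b+360) + (0)
Last nonzero remainder: -30b^2+30b+360. Dividing through by -30 gives the monic gcd b^2-b-12.
Cancel b^2-b-12 from numerator and denominator to get the reduced form.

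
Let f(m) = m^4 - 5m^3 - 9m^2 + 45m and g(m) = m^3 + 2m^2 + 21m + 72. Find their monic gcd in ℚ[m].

m + 3

Euclidean algorithm in ℚ[m]:
  m^4 - 5m^3 - 9m^2 + 45m = (m - 7)(m^3 + 2m^2 + 21m + 72) + (-16m^2 + 120m + 504)
  m^3 + 2m^2 + 21m + 72 = (-(1/16)m - 19/32)(-16m^2 + 120m + 504) + ((495/4)m + 1485/4)
  -16m^2 + 120m + 504 = (-(64/495)m + 224/165)((495/4)m + 1485/4) + (0)
Last nonzero remainder: (495/4)m + 1485/4. Dividing through by 495/4 gives the monic gcd m + 3.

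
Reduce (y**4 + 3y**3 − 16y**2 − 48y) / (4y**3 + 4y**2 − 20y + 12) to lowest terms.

By polynomial division,
  y**4 + 3y**3 − 16y**2 − 48y = ((1/4)y + 1/2)(4y**3 + 4y**2 − 20y + 12) + (−13y**2 − 41y − 6)
  4y**3 + 4y**2 − 20y + 12 = (−(4/13)y + 112/169)(−13y**2 − 41y − 6) + ((900/169)y + 2700/169)
  −13y**2 − 41y − 6 = (−(2197/900)y − 169/450)((900/169)y + 2700/169) + (0)
Last nonzero remainder: (900/169)y + 2700/169. Dividing through by 900/169 gives the monic gcd y + 3.
Cancel y + 3 from numerator and denominator to get the reduced form.

(y**3 − 16y)/(4y**2 − 8y + 4)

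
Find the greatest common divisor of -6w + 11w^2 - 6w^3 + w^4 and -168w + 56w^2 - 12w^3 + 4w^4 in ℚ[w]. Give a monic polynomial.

Repeated division with remainder:
  w^4 - 6w^3 + 11w^2 - 6w = (1/4)(4w^4 - 12w^3 + 56w^2 - 168w) + (-3w^3 - 3w^2 + 36w)
  4w^4 - 12w^3 + 56w^2 - 168w = (-(4/3)w + 16/3)(-3w^3 - 3w^2 + 36w) + (120w^2 - 360w)
  -3w^3 - 3w^2 + 36w = (-(1/40)w - 1/10)(120w^2 - 360w) + (0)
Last nonzero remainder: 120w^2 - 360w. Dividing through by 120 gives the monic gcd w^2 - 3w.

-3w + w^2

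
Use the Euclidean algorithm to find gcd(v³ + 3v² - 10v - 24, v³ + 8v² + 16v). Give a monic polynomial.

v + 4

Euclidean algorithm in ℚ[v]:
  v³ + 3v² - 10v - 24 = (v³ + 8v² + 16v) + (-5v² - 26v - 24)
  v³ + 8v² + 16v = (-(1/5)v - 14/25)(-5v² - 26v - 24) + (-(84/25)v - 336/25)
  -5v² - 26v - 24 = ((125/84)v + 25/14)(-(84/25)v - 336/25) + (0)
Last nonzero remainder: -(84/25)v - 336/25. Dividing through by -84/25 gives the monic gcd v + 4.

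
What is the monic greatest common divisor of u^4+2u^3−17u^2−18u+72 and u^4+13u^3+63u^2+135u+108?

u^2+7u+12

Apply the Euclidean algorithm:
  u^4+2u^3−17u^2−18u+72 = (u^4+13u^3+63u^2+135u+108) + (−11u^3−80u^2−153u−36)
  u^4+13u^3+63u^2+135u+108 = (−(1/11)u−63/121)(−11u^3−80u^2−153u−36) + ((900/121)u^2+(6300/121)u+10800/121)
  −11u^3−80u^2−153u−36 = (−(1331/900)u−121/300)((900/121)u^2+(6300/121)u+10800/121) + (0)
Last nonzero remainder: (900/121)u^2+(6300/121)u+10800/121. Dividing through by 900/121 gives the monic gcd u^2+7u+12.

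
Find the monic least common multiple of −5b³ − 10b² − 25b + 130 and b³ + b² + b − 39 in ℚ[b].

Euclidean algorithm in ℚ[b]:
  −5b³ − 10b² − 25b + 130 = (−5)(b³ + b² + b − 39) + (−5b² − 20b − 65)
  b³ + b² + b − 39 = (−(1/5)b + 3/5)(−5b² − 20b − 65) + (0)
Last nonzero remainder: −5b² − 20b − 65. Dividing through by −5 gives the monic gcd b² + 4b + 13.
Then lcm(f, g) = f·g / gcd(f, g); expanding and making the result monic gives the answer.

b⁴ − b³ − b² − 41b + 78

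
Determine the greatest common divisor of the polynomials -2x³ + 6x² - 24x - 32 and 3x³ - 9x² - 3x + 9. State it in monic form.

Repeated division with remainder:
  -2x³ + 6x² - 24x - 32 = (-2/3)(3x³ - 9x² - 3x + 9) + (-26x - 26)
  3x³ - 9x² - 3x + 9 = (-(3/26)x² + (6/13)x - 9/26)(-26x - 26) + (0)
Last nonzero remainder: -26x - 26. Dividing through by -26 gives the monic gcd x + 1.

x + 1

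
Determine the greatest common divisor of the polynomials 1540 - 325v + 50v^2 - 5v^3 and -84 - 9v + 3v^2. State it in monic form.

-7 + v

By polynomial division,
  -5v^3 + 50v^2 - 325v + 1540 = (-(5/3)v + 35/3)(3v^2 - 9v - 84) + (-360v + 2520)
  3v^2 - 9v - 84 = (-(1/120)v - 1/30)(-360v + 2520) + (0)
Last nonzero remainder: -360v + 2520. Dividing through by -360 gives the monic gcd v - 7.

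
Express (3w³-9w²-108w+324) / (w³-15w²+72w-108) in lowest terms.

(3w+18)/(w-6)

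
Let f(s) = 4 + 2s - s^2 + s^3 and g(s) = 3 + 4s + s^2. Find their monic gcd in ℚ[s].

Euclidean algorithm in ℚ[s]:
  s^3 - s^2 + 2s + 4 = (s - 5)(s^2 + 4s + 3) + (19s + 19)
  s^2 + 4s + 3 = ((1/19)s + 3/19)(19s + 19) + (0)
Last nonzero remainder: 19s + 19. Dividing through by 19 gives the monic gcd s + 1.

1 + s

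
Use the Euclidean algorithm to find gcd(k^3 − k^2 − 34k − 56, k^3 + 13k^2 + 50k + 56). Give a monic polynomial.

Apply the Euclidean algorithm:
  k^3 − k^2 − 34k − 56 = (k^3 + 13k^2 + 50k + 56) + (−14k^2 − 84k − 112)
  k^3 + 13k^2 + 50k + 56 = (−(1/14)k − 1/2)(−14k^2 − 84k − 112) + (0)
Last nonzero remainder: −14k^2 − 84k − 112. Dividing through by −14 gives the monic gcd k^2 + 6k + 8.

k^2 + 6k + 8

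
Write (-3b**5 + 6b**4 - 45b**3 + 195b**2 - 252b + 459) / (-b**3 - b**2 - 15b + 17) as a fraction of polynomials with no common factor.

Repeated division with remainder:
  -3b**5 + 6b**4 - 45b**3 + 195b**2 - 252b + 459 = (3b**2 - 9b + 9)(-b**3 - b**2 - 15b + 17) + (18b**2 + 36b + 306)
  -b**3 - b**2 - 15b + 17 = (-(1/18)b + 1/18)(18b**2 + 36b + 306) + (0)
Last nonzero remainder: 18b**2 + 36b + 306. Dividing through by 18 gives the monic gcd b**2 + 2b + 17.
Cancel b**2 + 2b + 17 from numerator and denominator to get the reduced form.

(3b**3 - 12b**2 + 18b - 27)/(b - 1)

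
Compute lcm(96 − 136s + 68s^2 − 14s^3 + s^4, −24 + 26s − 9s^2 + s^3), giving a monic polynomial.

Euclidean algorithm in ℚ[s]:
  s^4 − 14s^3 + 68s^2 − 136s + 96 = (s − 5)(s^3 − 9s^2 + 26s − 24) + (−3s^2 + 18s − 24)
  s^3 − 9s^2 + 26s − 24 = (−(1/3)s + 1)(−3s^2 + 18s − 24) + (0)
Last nonzero remainder: −3s^2 + 18s − 24. Dividing through by −3 gives the monic gcd s^2 − 6s + 8.
Then lcm(f, g) = f·g / gcd(f, g); expanding and making the result monic gives the answer.

−288 + 504s − 340s^2 + 110s^3 − 17s^4 + s^5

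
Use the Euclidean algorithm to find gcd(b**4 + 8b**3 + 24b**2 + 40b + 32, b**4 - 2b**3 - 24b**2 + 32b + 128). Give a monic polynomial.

b**2 + 6b + 8

Euclidean algorithm in ℚ[b]:
  b**4 + 8b**3 + 24b**2 + 40b + 32 = (b**4 - 2b**3 - 24b**2 + 32b + 128) + (10b**3 + 48b**2 + 8b - 96)
  b**4 - 2b**3 - 24b**2 + 32b + 128 = ((1/10)b - 17/25)(10b**3 + 48b**2 + 8b - 96) + ((196/25)b**2 + (1176/25)b + 1568/25)
  10b**3 + 48b**2 + 8b - 96 = ((125/98)b - 75/49)((196/25)b**2 + (1176/25)b + 1568/25) + (0)
Last nonzero remainder: (196/25)b**2 + (1176/25)b + 1568/25. Dividing through by 196/25 gives the monic gcd b**2 + 6b + 8.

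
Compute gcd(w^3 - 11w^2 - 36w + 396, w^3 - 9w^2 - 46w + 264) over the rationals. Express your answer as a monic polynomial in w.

w^2 - 5w - 66

Euclidean algorithm in ℚ[w]:
  w^3 - 11w^2 - 36w + 396 = (w^3 - 9w^2 - 46w + 264) + (-2w^2 + 10w + 132)
  w^3 - 9w^2 - 46w + 264 = (-(1/2)w + 2)(-2w^2 + 10w + 132) + (0)
Last nonzero remainder: -2w^2 + 10w + 132. Dividing through by -2 gives the monic gcd w^2 - 5w - 66.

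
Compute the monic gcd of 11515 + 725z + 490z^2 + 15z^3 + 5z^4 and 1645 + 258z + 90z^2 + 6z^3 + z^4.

47 + 2z + z^2

By polynomial division,
  5z^4 + 15z^3 + 490z^2 + 725z + 11515 = (5)(z^4 + 6z^3 + 90z^2 + 258z + 1645) + (-15z^3 + 40z^2 - 565z + 3290)
  z^4 + 6z^3 + 90z^2 + 258z + 1645 = (-(1/15)z - 26/45)(-15z^3 + 40z^2 - 565z + 3290) + ((679/9)z^2 + (1358/9)z + 31913/9)
  -15z^3 + 40z^2 - 565z + 3290 = (-(135/679)z + 90/97)((679/9)z^2 + (1358/9)z + 31913/9) + (0)
Last nonzero remainder: (679/9)z^2 + (1358/9)z + 31913/9. Dividing through by 679/9 gives the monic gcd z^2 + 2z + 47.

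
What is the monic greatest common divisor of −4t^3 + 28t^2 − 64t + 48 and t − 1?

By polynomial division,
  −4t^3 + 28t^2 − 64t + 48 = (−4t^2 + 24t − 40)(t − 1) + (8)
  t − 1 = ((1/8)t − 1/8)(8) + (0)
The last nonzero remainder is the constant 8, so the polynomials are coprime and gcd = 1.

1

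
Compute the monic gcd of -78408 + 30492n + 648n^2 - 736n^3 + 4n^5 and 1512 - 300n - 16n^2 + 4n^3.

Repeated division with remainder:
  4n^5 - 736n^3 + 648n^2 + 30492n - 78408 = (n^2 + 4n - 93)(4n^3 - 16n^2 - 300n + 1512) + (-1152n^2 - 3456n + 62208)
  4n^3 - 16n^2 - 300n + 1512 = (-(1/288)n + 7/288)(-1152n^2 - 3456n + 62208) + (0)
Last nonzero remainder: -1152n^2 - 3456n + 62208. Dividing through by -1152 gives the monic gcd n^2 + 3n - 54.

-54 + 3n + n^2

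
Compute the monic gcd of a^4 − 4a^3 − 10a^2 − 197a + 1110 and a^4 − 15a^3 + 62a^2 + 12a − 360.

a^2 − 11a + 30

Repeated division with remainder:
  a^4 − 4a^3 − 10a^2 − 197a + 1110 = (a^4 − 15a^3 + 62a^2 + 12a − 360) + (11a^3 − 72a^2 − 209a + 1470)
  a^4 − 15a^3 + 62a^2 + 12a − 360 = ((1/11)a − 93/121)(11a^3 − 72a^2 − 209a + 1470) + ((3105/121)a^2 − (3105/11)a + 93150/121)
  11a^3 − 72a^2 − 209a + 1470 = ((1331/3105)a + 5929/3105)((3105/121)a^2 − (3105/11)a + 93150/121) + (0)
Last nonzero remainder: (3105/121)a^2 − (3105/11)a + 93150/121. Dividing through by 3105/121 gives the monic gcd a^2 − 11a + 30.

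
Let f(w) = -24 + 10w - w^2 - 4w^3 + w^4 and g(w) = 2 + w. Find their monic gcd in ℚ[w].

Apply the Euclidean algorithm:
  w^4 - 4w^3 - w^2 + 10w - 24 = (w^3 - 6w^2 + 11w - 12)(w + 2) + (0)
The last nonzero remainder w + 2 is already monic.

2 + w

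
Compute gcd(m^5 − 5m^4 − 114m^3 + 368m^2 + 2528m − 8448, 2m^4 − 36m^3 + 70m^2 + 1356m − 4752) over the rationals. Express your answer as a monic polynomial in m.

Euclidean algorithm in ℚ[m]:
  m^5 − 5m^4 − 114m^3 + 368m^2 + 2528m − 8448 = ((1/2)m + 13/2)(2m^4 − 36m^3 + 70m^2 + 1356m − 4752) + (85m^3 − 765m^2 − 3910m + 22440)
  2m^4 − 36m^3 + 70m^2 + 1356m − 4752 = ((2/85)m − 18/85)(85m^3 − 765m^2 − 3910m + 22440) + (0)
Last nonzero remainder: 85m^3 − 765m^2 − 3910m + 22440. Dividing through by 85 gives the monic gcd m^3 − 9m^2 − 46m + 264.

m^3 − 9m^2 − 46m + 264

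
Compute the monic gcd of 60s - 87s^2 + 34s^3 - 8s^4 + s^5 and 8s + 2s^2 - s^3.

Apply the Euclidean algorithm:
  s^5 - 8s^4 + 34s^3 - 87s^2 + 60s = (-s^2 + 6s - 30)(-s^3 + 2s^2 + 8s) + (-75s^2 + 300s)
  -s^3 + 2s^2 + 8s = ((1/75)s + 2/75)(-75s^2 + 300s) + (0)
Last nonzero remainder: -75s^2 + 300s. Dividing through by -75 gives the monic gcd s^2 - 4s.

-4s + s^2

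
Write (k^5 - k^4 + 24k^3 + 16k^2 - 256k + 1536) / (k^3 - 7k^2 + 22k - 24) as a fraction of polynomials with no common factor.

Repeated division with remainder:
  k^5 - k^4 + 24k^3 + 16k^2 - 256k + 1536 = (k^2 + 6k + 44)(k^3 - 7k^2 + 22k - 24) + (216k^2 - 1080k + 2592)
  k^3 - 7k^2 + 22k - 24 = ((1/216)k - 1/108)(216k^2 - 1080k + 2592) + (0)
Last nonzero remainder: 216k^2 - 1080k + 2592. Dividing through by 216 gives the monic gcd k^2 - 5k + 12.
Cancel k^2 - 5k + 12 from numerator and denominator to get the reduced form.

(k^3 + 4k^2 + 32k + 128)/(k - 2)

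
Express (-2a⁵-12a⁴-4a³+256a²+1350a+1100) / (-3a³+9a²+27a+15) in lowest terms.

(2a³+20a²+94a+220)/(3a+3)

By polynomial division,
  -2a⁵-12a⁴-4a³+256a²+1350a+1100 = ((2/3)a²+6a+76/3)(-3a³+9a²+27a+15) + (-144a²+576a+720)
  -3a³+9a²+27a+15 = ((1/48)a+1/48)(-144a²+576a+720) + (0)
Last nonzero remainder: -144a²+576a+720. Dividing through by -144 gives the monic gcd a²-4a-5.
Cancel a²-4a-5 from numerator and denominator to get the reduced form.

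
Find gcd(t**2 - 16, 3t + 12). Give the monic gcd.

Apply the Euclidean algorithm:
  t**2 - 16 = ((1/3)t - 4/3)(3t + 12) + (0)
Last nonzero remainder: 3t + 12. Dividing through by 3 gives the monic gcd t + 4.

t + 4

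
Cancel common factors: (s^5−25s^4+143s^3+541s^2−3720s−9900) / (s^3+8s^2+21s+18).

(s^3−31s^2+320s−1100)/(s+2)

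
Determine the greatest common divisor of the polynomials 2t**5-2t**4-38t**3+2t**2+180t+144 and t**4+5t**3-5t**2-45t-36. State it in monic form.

Repeated division with remainder:
  2t**5-2t**4-38t**3+2t**2+180t+144 = (2t-12)(t**4+5t**3-5t**2-45t-36) + (32t**3+32t**2-288t-288)
  t**4+5t**3-5t**2-45t-36 = ((1/32)t+1/8)(32t**3+32t**2-288t-288) + (0)
Last nonzero remainder: 32t**3+32t**2-288t-288. Dividing through by 32 gives the monic gcd t**3+t**2-9t-9.

t**3+t**2-9t-9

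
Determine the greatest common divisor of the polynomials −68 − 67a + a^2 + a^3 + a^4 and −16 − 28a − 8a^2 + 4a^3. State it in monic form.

−4 − 3a + a^2

Repeated division with remainder:
  a^4 + a^3 + a^2 − 67a − 68 = ((1/4)a + 3/4)(4a^3 − 8a^2 − 28a − 16) + (14a^2 − 42a − 56)
  4a^3 − 8a^2 − 28a − 16 = ((2/7)a + 2/7)(14a^2 − 42a − 56) + (0)
Last nonzero remainder: 14a^2 − 42a − 56. Dividing through by 14 gives the monic gcd a^2 − 3a − 4.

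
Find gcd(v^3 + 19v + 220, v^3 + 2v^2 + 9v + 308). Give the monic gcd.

v^2 - 5v + 44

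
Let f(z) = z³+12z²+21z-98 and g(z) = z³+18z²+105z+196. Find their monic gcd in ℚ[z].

z²+14z+49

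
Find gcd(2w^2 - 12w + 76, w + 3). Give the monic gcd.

Euclidean algorithm in ℚ[w]:
  2w^2 - 12w + 76 = (2w - 18)(w + 3) + (130)
  w + 3 = ((1/130)w + 3/130)(130) + (0)
The last nonzero remainder is the constant 130, so the polynomials are coprime and gcd = 1.

1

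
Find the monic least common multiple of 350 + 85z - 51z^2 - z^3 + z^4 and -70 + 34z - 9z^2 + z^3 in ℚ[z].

4900 - 210z - 704z^2 + 275z^3 - 33z^4 - 5z^5 + z^6

Apply the Euclidean algorithm:
  z^4 - z^3 - 51z^2 + 85z + 350 = (z + 8)(z^3 - 9z^2 + 34z - 70) + (-13z^2 - 117z + 910)
  z^3 - 9z^2 + 34z - 70 = (-(1/13)z + 18/13)(-13z^2 - 117z + 910) + (266z - 1330)
  -13z^2 - 117z + 910 = (-(13/266)z - 13/19)(266z - 1330) + (0)
Last nonzero remainder: 266z - 1330. Dividing through by 266 gives the monic gcd z - 5.
Then lcm(f, g) = f·g / gcd(f, g); expanding and making the result monic gives the answer.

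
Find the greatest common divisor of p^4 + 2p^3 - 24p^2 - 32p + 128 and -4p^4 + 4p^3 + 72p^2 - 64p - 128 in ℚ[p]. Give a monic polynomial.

p^3 - 2p^2 - 16p + 32

Repeated division with remainder:
  p^4 + 2p^3 - 24p^2 - 32p + 128 = (-1/4)(-4p^4 + 4p^3 + 72p^2 - 64p - 128) + (3p^3 - 6p^2 - 48p + 96)
  -4p^4 + 4p^3 + 72p^2 - 64p - 128 = (-(4/3)p - 4/3)(3p^3 - 6p^2 - 48p + 96) + (0)
Last nonzero remainder: 3p^3 - 6p^2 - 48p + 96. Dividing through by 3 gives the monic gcd p^3 - 2p^2 - 16p + 32.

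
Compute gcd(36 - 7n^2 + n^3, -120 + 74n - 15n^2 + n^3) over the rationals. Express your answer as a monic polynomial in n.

-6 + n

By polynomial division,
  n^3 - 7n^2 + 36 = (n^3 - 15n^2 + 74n - 120) + (8n^2 - 74n + 156)
  n^3 - 15n^2 + 74n - 120 = ((1/8)n - 23/32)(8n^2 - 74n + 156) + ((21/16)n - 63/8)
  8n^2 - 74n + 156 = ((128/21)n - 416/21)((21/16)n - 63/8) + (0)
Last nonzero remainder: (21/16)n - 63/8. Dividing through by 21/16 gives the monic gcd n - 6.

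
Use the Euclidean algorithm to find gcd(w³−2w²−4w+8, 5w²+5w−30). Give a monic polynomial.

Euclidean algorithm in ℚ[w]:
  w³−2w²−4w+8 = ((1/5)w−3/5)(5w²+5w−30) + (5w−10)
  5w²+5w−30 = (w+3)(5w−10) + (0)
Last nonzero remainder: 5w−10. Dividing through by 5 gives the monic gcd w−2.

w−2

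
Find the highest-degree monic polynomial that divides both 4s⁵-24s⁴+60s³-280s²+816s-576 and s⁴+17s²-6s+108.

s²+2s+12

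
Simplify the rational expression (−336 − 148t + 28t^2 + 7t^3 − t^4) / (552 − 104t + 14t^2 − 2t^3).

Repeated division with remainder:
  −t^4 + 7t^3 + 28t^2 − 148t − 336 = ((1/2)t)(−2t^3 + 14t^2 − 104t + 552) + (80t^2 − 424t − 336)
  −2t^3 + 14t^2 − 104t + 552 = (−(1/40)t + 17/400)(80t^2 − 424t − 336) + (−(4719/50)t + 14157/25)
  80t^2 − 424t − 336 = (−(4000/4719)t − 2800/4719)(−(4719/50)t + 14157/25) + (0)
Last nonzero remainder: −(4719/50)t + 14157/25. Dividing through by −4719/50 gives the monic gcd t − 6.
Cancel t − 6 from numerator and denominator to get the reduced form.

(−56 − 34t − t^2 + t^3)/(92 − 2t + 2t^2)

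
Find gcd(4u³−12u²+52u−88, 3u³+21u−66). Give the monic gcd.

Euclidean algorithm in ℚ[u]:
  4u³−12u²+52u−88 = (4/3)(3u³+21u−66) + (−12u²+24u)
  3u³+21u−66 = (−(1/4)u−1/2)(−12u²+24u) + (33u−66)
  −12u²+24u = (−(4/11)u)(33u−66) + (0)
Last nonzero remainder: 33u−66. Dividing through by 33 gives the monic gcd u−2.

u−2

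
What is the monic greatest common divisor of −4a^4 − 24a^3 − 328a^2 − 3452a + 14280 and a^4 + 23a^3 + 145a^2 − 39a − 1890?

a^2 + 7a − 30

Euclidean algorithm in ℚ[a]:
  −4a^4 − 24a^3 − 328a^2 − 3452a + 14280 = (−4)(a^4 + 23a^3 + 145a^2 − 39a − 1890) + (68a^3 + 252a^2 − 3608a + 6720)
  a^4 + 23a^3 + 145a^2 − 39a − 1890 = ((1/68)a + 82/289)(68a^3 + 252a^2 − 3608a + 6720) + ((36575/289)a^2 + (256025/289)a − 1097250/289)
  68a^3 + 252a^2 − 3608a + 6720 = ((19652/36575)a − 9248/5225)((36575/289)a^2 + (256025/289)a − 1097250/289) + (0)
Last nonzero remainder: (36575/289)a^2 + (256025/289)a − 1097250/289. Dividing through by 36575/289 gives the monic gcd a^2 + 7a − 30.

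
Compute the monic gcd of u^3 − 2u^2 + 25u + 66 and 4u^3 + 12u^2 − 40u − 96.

Repeated division with remainder:
  u^3 − 2u^2 + 25u + 66 = (1/4)(4u^3 + 12u^2 − 40u − 96) + (−5u^2 + 35u + 90)
  4u^3 + 12u^2 − 40u − 96 = (−(4/5)u − 8)(−5u^2 + 35u + 90) + (312u + 624)
  −5u^2 + 35u + 90 = (−(5/312)u + 15/104)(312u + 624) + (0)
Last nonzero remainder: 312u + 624. Dividing through by 312 gives the monic gcd u + 2.

u + 2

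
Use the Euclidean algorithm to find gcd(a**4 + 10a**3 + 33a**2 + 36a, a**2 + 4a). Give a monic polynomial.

a**2 + 4a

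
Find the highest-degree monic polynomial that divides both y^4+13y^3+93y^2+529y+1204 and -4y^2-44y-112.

y^2+11y+28

Apply the Euclidean algorithm:
  y^4+13y^3+93y^2+529y+1204 = (-(1/4)y^2-(1/2)y-43/4)(-4y^2-44y-112) + (0)
Last nonzero remainder: -4y^2-44y-112. Dividing through by -4 gives the monic gcd y^2+11y+28.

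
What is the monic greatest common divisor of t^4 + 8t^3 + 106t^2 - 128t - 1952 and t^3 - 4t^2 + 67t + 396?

t + 4

Repeated division with remainder:
  t^4 + 8t^3 + 106t^2 - 128t - 1952 = (t + 12)(t^3 - 4t^2 + 67t + 396) + (87t^2 - 1328t - 6704)
  t^3 - 4t^2 + 67t + 396 = ((1/87)t + 980/7569)(87t^2 - 1328t - 6704) + ((2391811/7569)t + 9567244/7569)
  87t^2 - 1328t - 6704 = ((658503/2391811)t - 12685644/2391811)((2391811/7569)t + 9567244/7569) + (0)
Last nonzero remainder: (2391811/7569)t + 9567244/7569. Dividing through by 2391811/7569 gives the monic gcd t + 4.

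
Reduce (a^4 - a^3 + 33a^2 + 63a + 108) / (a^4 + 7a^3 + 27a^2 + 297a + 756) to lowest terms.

By polynomial division,
  a^4 - a^3 + 33a^2 + 63a + 108 = (a^4 + 7a^3 + 27a^2 + 297a + 756) + (-8a^3 + 6a^2 - 234a - 648)
  a^4 + 7a^3 + 27a^2 + 297a + 756 = (-(1/8)a - 31/32)(-8a^3 + 6a^2 - 234a - 648) + ((57/16)a^2 - (171/16)a + 513/4)
  -8a^3 + 6a^2 - 234a - 648 = (-(128/57)a - 96/19)((57/16)a^2 - (171/16)a + 513/4) + (0)
Last nonzero remainder: (57/16)a^2 - (171/16)a + 513/4. Dividing through by 57/16 gives the monic gcd a^2 - 3a + 36.
Cancel a^2 - 3a + 36 from numerator and denominator to get the reduced form.

(a^2 + 2a + 3)/(a^2 + 10a + 21)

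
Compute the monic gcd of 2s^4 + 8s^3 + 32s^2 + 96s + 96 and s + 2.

Apply the Euclidean algorithm:
  2s^4 + 8s^3 + 32s^2 + 96s + 96 = (2s^3 + 4s^2 + 24s + 48)(s + 2) + (0)
The last nonzero remainder s + 2 is already monic.

s + 2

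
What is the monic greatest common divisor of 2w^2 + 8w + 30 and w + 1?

1

Euclidean algorithm in ℚ[w]:
  2w^2 + 8w + 30 = (2w + 6)(w + 1) + (24)
  w + 1 = ((1/24)w + 1/24)(24) + (0)
The last nonzero remainder is the constant 24, so the polynomials are coprime and gcd = 1.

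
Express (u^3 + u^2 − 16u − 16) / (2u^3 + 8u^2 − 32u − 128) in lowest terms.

(u + 1)/(2u + 8)

Repeated division with remainder:
  u^3 + u^2 − 16u − 16 = (1/2)(2u^3 + 8u^2 − 32u − 128) + (−3u^2 + 48)
  2u^3 + 8u^2 − 32u − 128 = (−(2/3)u − 8/3)(−3u^2 + 48) + (0)
Last nonzero remainder: −3u^2 + 48. Dividing through by −3 gives the monic gcd u^2 − 16.
Cancel u^2 − 16 from numerator and denominator to get the reduced form.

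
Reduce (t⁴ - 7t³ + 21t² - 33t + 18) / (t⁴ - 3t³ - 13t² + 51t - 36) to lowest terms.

Apply the Euclidean algorithm:
  t⁴ - 7t³ + 21t² - 33t + 18 = (t⁴ - 3t³ - 13t² + 51t - 36) + (-4t³ + 34t² - 84t + 54)
  t⁴ - 3t³ - 13t² + 51t - 36 = (-(1/4)t - 11/8)(-4t³ + 34t² - 84t + 54) + ((51/4)t² - 51t + 153/4)
  -4t³ + 34t² - 84t + 54 = (-(16/51)t + 24/17)((51/4)t² - 51t + 153/4) + (0)
Last nonzero remainder: (51/4)t² - 51t + 153/4. Dividing through by 51/4 gives the monic gcd t² - 4t + 3.
Cancel t² - 4t + 3 from numerator and denominator to get the reduced form.

(t² - 3t + 6)/(t² + t - 12)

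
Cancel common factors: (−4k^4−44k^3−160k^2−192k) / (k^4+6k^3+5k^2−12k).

(−4k−16)/(k−1)

Euclidean algorithm in ℚ[k]:
  −4k^4−44k^3−160k^2−192k = (−4)(k^4+6k^3+5k^2−12k) + (−20k^3−140k^2−240k)
  k^4+6k^3+5k^2−12k = (−(1/20)k+1/20)(−20k^3−140k^2−240k) + (0)
Last nonzero remainder: −20k^3−140k^2−240k. Dividing through by −20 gives the monic gcd k^3+7k^2+12k.
Cancel k^3+7k^2+12k from numerator and denominator to get the reduced form.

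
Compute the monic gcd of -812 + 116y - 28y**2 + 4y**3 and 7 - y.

-7 + y

By polynomial division,
  4y**3 - 28y**2 + 116y - 812 = (-4y**2 - 116)(-y + 7) + (0)
Last nonzero remainder: -y + 7. Dividing through by -1 gives the monic gcd y - 7.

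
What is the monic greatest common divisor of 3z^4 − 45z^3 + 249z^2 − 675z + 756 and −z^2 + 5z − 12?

z^2 − 5z + 12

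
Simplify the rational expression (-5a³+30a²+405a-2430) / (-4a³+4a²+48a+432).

Repeated division with remainder:
  -5a³+30a²+405a-2430 = (5/4)(-4a³+4a²+48a+432) + (25a²+345a-2970)
  -4a³+4a²+48a+432 = (-(4/25)a+296/125)(25a²+345a-2970) + (-(31104/25)a+186624/25)
  25a²+345a-2970 = (-(625/31104)a-1375/3456)(-(31104/25)a+186624/25) + (0)
Last nonzero remainder: -(31104/25)a+186624/25. Dividing through by -31104/25 gives the monic gcd a-6.
Cancel a-6 from numerator and denominator to get the reduced form.

(5a²-405)/(4a²+20a+72)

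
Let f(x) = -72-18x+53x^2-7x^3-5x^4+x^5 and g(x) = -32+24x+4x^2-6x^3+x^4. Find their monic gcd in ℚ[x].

Repeated division with remainder:
  x^5-5x^4-7x^3+53x^2-18x-72 = (x+1)(x^4-6x^3+4x^2+24x-32) + (-5x^3+25x^2-10x-40)
  x^4-6x^3+4x^2+24x-32 = (-(1/5)x+1/5)(-5x^3+25x^2-10x-40) + (-3x^2+18x-24)
  -5x^3+25x^2-10x-40 = ((5/3)x+5/3)(-3x^2+18x-24) + (0)
Last nonzero remainder: -3x^2+18x-24. Dividing through by -3 gives the monic gcd x^2-6x+8.

8-6x+x^2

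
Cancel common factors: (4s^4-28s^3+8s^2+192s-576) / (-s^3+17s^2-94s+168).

(-4s^3+4s^2+16s-96)/(s^2-11s+28)

Apply the Euclidean algorithm:
  4s^4-28s^3+8s^2+192s-576 = (-4s-40)(-s^3+17s^2-94s+168) + (312s^2-2896s+6144)
  -s^3+17s^2-94s+168 = (-(1/312)s+301/12168)(312s^2-2896s+6144) + (-(4060/1521)s+8120/507)
  312s^2-2896s+6144 = (-(118638/1015)s+389376/1015)(-(4060/1521)s+8120/507) + (0)
Last nonzero remainder: -(4060/1521)s+8120/507. Dividing through by -4060/1521 gives the monic gcd s-6.
Cancel s-6 from numerator and denominator to get the reduced form.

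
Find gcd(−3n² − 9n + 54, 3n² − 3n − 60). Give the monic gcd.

Apply the Euclidean algorithm:
  −3n² − 9n + 54 = (−1)(3n² − 3n − 60) + (−12n − 6)
  3n² − 3n − 60 = (−(1/4)n + 3/8)(−12n − 6) + (−231/4)
  −12n − 6 = ((16/77)n + 8/77)(−231/4) + (0)
The last nonzero remainder is the constant −231/4, so the polynomials are coprime and gcd = 1.

1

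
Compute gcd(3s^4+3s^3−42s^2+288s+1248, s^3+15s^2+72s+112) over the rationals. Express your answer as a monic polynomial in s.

s^2+8s+16

By polynomial division,
  3s^4+3s^3−42s^2+288s+1248 = (3s−42)(s^3+15s^2+72s+112) + (372s^2+2976s+5952)
  s^3+15s^2+72s+112 = ((1/372)s+7/372)(372s^2+2976s+5952) + (0)
Last nonzero remainder: 372s^2+2976s+5952. Dividing through by 372 gives the monic gcd s^2+8s+16.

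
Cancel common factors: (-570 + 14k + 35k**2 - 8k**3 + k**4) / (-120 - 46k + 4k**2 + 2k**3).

Repeated division with remainder:
  k**4 - 8k**3 + 35k**2 + 14k - 570 = ((1/2)k - 5)(2k**3 + 4k**2 - 46k - 120) + (78k**2 - 156k - 1170)
  2k**3 + 4k**2 - 46k - 120 = ((1/39)k + 4/39)(78k**2 - 156k - 1170) + (0)
Last nonzero remainder: 78k**2 - 156k - 1170. Dividing through by 78 gives the monic gcd k**2 - 2k - 15.
Cancel k**2 - 2k - 15 from numerator and denominator to get the reduced form.

(38 - 6k + k**2)/(8 + 2k)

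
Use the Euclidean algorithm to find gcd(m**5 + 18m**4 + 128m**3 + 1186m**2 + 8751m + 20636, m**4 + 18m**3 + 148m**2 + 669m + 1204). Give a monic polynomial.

By polynomial division,
  m**5 + 18m**4 + 128m**3 + 1186m**2 + 8751m + 20636 = (m)(m**4 + 18m**3 + 148m**2 + 669m + 1204) + (-20m**3 + 517m**2 + 7547m + 20636)
  m**4 + 18m**3 + 148m**2 + 669m + 1204 = (-(1/20)m - 877/400)(-20m**3 + 517m**2 + 7547m + 20636) + ((663549/400)m**2 + (7299039/400)m + 4644843/100)
  -20m**3 + 517m**2 + 7547m + 20636 = (-(8000/663549)m + 294800/663549)((663549/400)m**2 + (7299039/400)m + 4644843/100) + (0)
Last nonzero remainder: (663549/400)m**2 + (7299039/400)m + 4644843/100. Dividing through by 663549/400 gives the monic gcd m**2 + 11m + 28.

m**2 + 11m + 28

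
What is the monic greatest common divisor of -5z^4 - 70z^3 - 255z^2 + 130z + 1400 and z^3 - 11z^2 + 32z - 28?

z - 2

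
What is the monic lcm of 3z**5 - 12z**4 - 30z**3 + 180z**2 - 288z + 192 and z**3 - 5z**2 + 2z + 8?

Repeated division with remainder:
  3z**5 - 12z**4 - 30z**3 + 180z**2 - 288z + 192 = (3z**2 + 3z - 21)(z**3 - 5z**2 + 2z + 8) + (45z**2 - 270z + 360)
  z**3 - 5z**2 + 2z + 8 = ((1/45)z + 1/45)(45z**2 - 270z + 360) + (0)
Last nonzero remainder: 45z**2 - 270z + 360. Dividing through by 45 gives the monic gcd z**2 - 6z + 8.
Then lcm(f, g) = f·g / gcd(f, g); expanding and making the result monic gives the answer.

z**6 - 3z**5 - 14z**4 + 50z**3 - 36z**2 - 32z + 64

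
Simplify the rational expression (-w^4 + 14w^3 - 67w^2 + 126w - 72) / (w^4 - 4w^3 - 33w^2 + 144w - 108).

(-w + 4)/(w + 6)

Euclidean algorithm in ℚ[w]:
  -w^4 + 14w^3 - 67w^2 + 126w - 72 = (-1)(w^4 - 4w^3 - 33w^2 + 144w - 108) + (10w^3 - 100w^2 + 270w - 180)
  w^4 - 4w^3 - 33w^2 + 144w - 108 = ((1/10)w + 3/5)(10w^3 - 100w^2 + 270w - 180) + (0)
Last nonzero remainder: 10w^3 - 100w^2 + 270w - 180. Dividing through by 10 gives the monic gcd w^3 - 10w^2 + 27w - 18.
Cancel w^3 - 10w^2 + 27w - 18 from numerator and denominator to get the reduced form.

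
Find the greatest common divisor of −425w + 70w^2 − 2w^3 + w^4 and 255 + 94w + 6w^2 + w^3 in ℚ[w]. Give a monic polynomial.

85 + 3w + w^2

Apply the Euclidean algorithm:
  w^4 − 2w^3 + 70w^2 − 425w = (w − 8)(w^3 + 6w^2 + 94w + 255) + (24w^2 + 72w + 2040)
  w^3 + 6w^2 + 94w + 255 = ((1/24)w + 1/8)(24w^2 + 72w + 2040) + (0)
Last nonzero remainder: 24w^2 + 72w + 2040. Dividing through by 24 gives the monic gcd w^2 + 3w + 85.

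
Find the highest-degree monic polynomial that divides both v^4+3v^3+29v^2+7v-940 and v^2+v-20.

v^2+v-20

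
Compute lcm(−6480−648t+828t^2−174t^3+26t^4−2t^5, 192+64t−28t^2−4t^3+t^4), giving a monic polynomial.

Euclidean algorithm in ℚ[t]:
  −2t^5+26t^4−174t^3+828t^2−648t−6480 = (−2t+18)(t^4−4t^3−28t^2+64t+192) + (−158t^3+1460t^2−1416t−9936)
  t^4−4t^3−28t^2+64t+192 = (−(1/158)t−207/6241)(−158t^3+1460t^2−1416t−9936) + ((71540/6241)t^2−(286160/6241)t−858480/6241)
  −158t^3+1460t^2−1416t−9936 = (−(493039/35770)t+1291887/17885)((71540/6241)t^2−(286160/6241)t−858480/6241) + (0)
Last nonzero remainder: (71540/6241)t^2−(286160/6241)t−858480/6241. Dividing through by 71540/6241 gives the monic gcd t^2−4t−12.
Then lcm(f, g) = f·g / gcd(f, g); expanding and making the result monic gives the answer.

−51840−5184t+9864t^2−1068t^3−206t^4+71t^5−13t^6+t^7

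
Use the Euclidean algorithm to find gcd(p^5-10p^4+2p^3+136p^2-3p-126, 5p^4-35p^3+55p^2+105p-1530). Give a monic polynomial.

Euclidean algorithm in ℚ[p]:
  p^5-10p^4+2p^3+136p^2-3p-126 = ((1/5)p-3/5)(5p^4-35p^3+55p^2+105p-1530) + (-30p^3+148p^2+366p-1044)
  5p^4-35p^3+55p^2+105p-1530 = (-(1/6)p+31/90)(-30p^3+148p^2+366p-1044) + ((2926/45)p^2-(2926/15)p-5852/5)
  -30p^3+148p^2+366p-1044 = (-(675/1463)p+1305/1463)((2926/45)p^2-(2926/15)p-5852/5) + (0)
Last nonzero remainder: (2926/45)p^2-(2926/15)p-5852/5. Dividing through by 2926/45 gives the monic gcd p^2-3p-18.

p^2-3p-18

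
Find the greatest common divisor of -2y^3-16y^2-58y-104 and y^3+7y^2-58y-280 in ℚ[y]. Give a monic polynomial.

y+4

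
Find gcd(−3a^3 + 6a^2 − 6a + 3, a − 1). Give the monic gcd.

a − 1

By polynomial division,
  −3a^3 + 6a^2 − 6a + 3 = (−3a^2 + 3a − 3)(a − 1) + (0)
The last nonzero remainder a − 1 is already monic.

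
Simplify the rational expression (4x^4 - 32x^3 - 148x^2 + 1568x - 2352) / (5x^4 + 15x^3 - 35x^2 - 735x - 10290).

Apply the Euclidean algorithm:
  4x^4 - 32x^3 - 148x^2 + 1568x - 2352 = (4/5)(5x^4 + 15x^3 - 35x^2 - 735x - 10290) + (-44x^3 - 120x^2 + 2156x + 5880)
  5x^4 + 15x^3 - 35x^2 - 735x - 10290 = (-(5/44)x - 15/484)(-44x^3 - 120x^2 + 2156x + 5880) + ((24960/121)x^2 - 1223040/121)
  -44x^3 - 120x^2 + 2156x + 5880 = (-(1331/6240)x - 121/208)((24960/121)x^2 - 1223040/121) + (0)
Last nonzero remainder: (24960/121)x^2 - 1223040/121. Dividing through by 24960/121 gives the monic gcd x^2 - 49.
Cancel x^2 - 49 from numerator and denominator to get the reduced form.

(4x^2 - 32x + 48)/(5x^2 + 15x + 210)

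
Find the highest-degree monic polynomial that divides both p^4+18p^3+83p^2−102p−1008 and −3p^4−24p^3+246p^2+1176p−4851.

p^2+4p−21

Euclidean algorithm in ℚ[p]:
  p^4+18p^3+83p^2−102p−1008 = (−1/3)(−3p^4−24p^3+246p^2+1176p−4851) + (10p^3+165p^2+290p−2625)
  −3p^4−24p^3+246p^2+1176p−4851 = (−(3/10)p+51/20)(10p^3+165p^2+290p−2625) + (−(351/4)p^2−351p+7371/4)
  10p^3+165p^2+290p−2625 = (−(40/351)p−500/351)(−(351/4)p^2−351p+7371/4) + (0)
Last nonzero remainder: −(351/4)p^2−351p+7371/4. Dividing through by −351/4 gives the monic gcd p^2+4p−21.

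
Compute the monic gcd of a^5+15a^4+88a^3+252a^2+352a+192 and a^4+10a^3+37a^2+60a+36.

a^3+7a^2+16a+12

Euclidean algorithm in ℚ[a]:
  a^5+15a^4+88a^3+252a^2+352a+192 = (a+5)(a^4+10a^3+37a^2+60a+36) + (a^3+7a^2+16a+12)
  a^4+10a^3+37a^2+60a+36 = (a+3)(a^3+7a^2+16a+12) + (0)
The last nonzero remainder a^3+7a^2+16a+12 is already monic.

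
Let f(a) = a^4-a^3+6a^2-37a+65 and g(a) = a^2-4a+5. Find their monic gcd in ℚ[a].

Euclidean algorithm in ℚ[a]:
  a^4-a^3+6a^2-37a+65 = (a^2+3a+13)(a^2-4a+5) + (0)
The last nonzero remainder a^2-4a+5 is already monic.

a^2-4a+5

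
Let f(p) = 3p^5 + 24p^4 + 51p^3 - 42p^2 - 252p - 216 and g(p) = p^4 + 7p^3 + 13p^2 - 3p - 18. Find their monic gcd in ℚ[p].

Euclidean algorithm in ℚ[p]:
  3p^5 + 24p^4 + 51p^3 - 42p^2 - 252p - 216 = (3p + 3)(p^4 + 7p^3 + 13p^2 - 3p - 18) + (-9p^3 - 72p^2 - 189p - 162)
  p^4 + 7p^3 + 13p^2 - 3p - 18 = (-(1/9)p + 1/9)(-9p^3 - 72p^2 - 189p - 162) + (0)
Last nonzero remainder: -9p^3 - 72p^2 - 189p - 162. Dividing through by -9 gives the monic gcd p^3 + 8p^2 + 21p + 18.

p^3 + 8p^2 + 21p + 18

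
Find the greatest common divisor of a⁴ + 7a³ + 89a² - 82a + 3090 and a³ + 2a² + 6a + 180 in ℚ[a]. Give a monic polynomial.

a² - 4a + 30

Euclidean algorithm in ℚ[a]:
  a⁴ + 7a³ + 89a² - 82a + 3090 = (a + 5)(a³ + 2a² + 6a + 180) + (73a² - 292a + 2190)
  a³ + 2a² + 6a + 180 = ((1/73)a + 6/73)(73a² - 292a + 2190) + (0)
Last nonzero remainder: 73a² - 292a + 2190. Dividing through by 73 gives the monic gcd a² - 4a + 30.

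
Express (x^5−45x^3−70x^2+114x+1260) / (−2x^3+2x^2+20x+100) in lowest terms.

(−x^3+4x^2+39x−126)/(2x−10)

By polynomial division,
  x^5−45x^3−70x^2+114x+1260 = (−(1/2)x^2−(1/2)x+17)(−2x^3+2x^2+20x+100) + (−44x^2−176x−440)
  −2x^3+2x^2+20x+100 = ((1/22)x−5/22)(−44x^2−176x−440) + (0)
Last nonzero remainder: −44x^2−176x−440. Dividing through by −44 gives the monic gcd x^2+4x+10.
Cancel x^2+4x+10 from numerator and denominator to get the reduced form.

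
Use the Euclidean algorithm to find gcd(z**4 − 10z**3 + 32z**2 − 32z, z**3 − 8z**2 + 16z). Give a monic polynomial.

z**3 − 8z**2 + 16z

Euclidean algorithm in ℚ[z]:
  z**4 − 10z**3 + 32z**2 − 32z = (z − 2)(z**3 − 8z**2 + 16z) + (0)
The last nonzero remainder z**3 − 8z**2 + 16z is already monic.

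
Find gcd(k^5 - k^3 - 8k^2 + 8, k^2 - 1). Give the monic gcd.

Repeated division with remainder:
  k^5 - k^3 - 8k^2 + 8 = (k^3 - 8)(k^2 - 1) + (0)
The last nonzero remainder k^2 - 1 is already monic.

k^2 - 1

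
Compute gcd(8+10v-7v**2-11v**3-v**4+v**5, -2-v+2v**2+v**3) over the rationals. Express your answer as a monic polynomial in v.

-2-v+2v**2+v**3

Euclidean algorithm in ℚ[v]:
  v**5-v**4-11v**3-7v**2+10v+8 = (v**2-3v-4)(v**3+2v**2-v-2) + (0)
The last nonzero remainder v**3+2v**2-v-2 is already monic.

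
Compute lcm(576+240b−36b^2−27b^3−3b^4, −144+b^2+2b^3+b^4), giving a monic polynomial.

Euclidean algorithm in ℚ[b]:
  −3b^4−27b^3−36b^2+240b+576 = (−3)(b^4+2b^3+b^2−144) + (−21b^3−33b^2+240b+144)
  b^4+2b^3+b^2−144 = (−(1/21)b−1/49)(−21b^3−33b^2+240b+144) + ((576/49)b^2+(576/49)b−6912/49)
  −21b^3−33b^2+240b+144 = (−(343/192)b−49/48)((576/49)b^2+(576/49)b−6912/49) + (0)
Last nonzero remainder: (576/49)b^2+(576/49)b−6912/49. Dividing through by 576/49 gives the monic gcd b^2+b−12.
Then lcm(f, g) = f·g / gcd(f, g); expanding and making the result monic gives the answer.

−2304−1152b−128b^2+40b^3+33b^4+10b^5+b^6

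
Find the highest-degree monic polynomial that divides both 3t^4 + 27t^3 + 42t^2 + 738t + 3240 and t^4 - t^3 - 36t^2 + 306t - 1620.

Repeated division with remainder:
  3t^4 + 27t^3 + 42t^2 + 738t + 3240 = (3)(t^4 - t^3 - 36t^2 + 306t - 1620) + (30t^3 + 150t^2 - 180t + 8100)
  t^4 - t^3 - 36t^2 + 306t - 1620 = ((1/30)t - 1/5)(30t^3 + 150t^2 - 180t + 8100) + (0)
Last nonzero remainder: 30t^3 + 150t^2 - 180t + 8100. Dividing through by 30 gives the monic gcd t^3 + 5t^2 - 6t + 270.

t^3 + 5t^2 - 6t + 270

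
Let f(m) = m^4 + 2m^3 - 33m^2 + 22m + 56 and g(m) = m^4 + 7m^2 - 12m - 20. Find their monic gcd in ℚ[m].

m^2 - m - 2

Euclidean algorithm in ℚ[m]:
  m^4 + 2m^3 - 33m^2 + 22m + 56 = (m^4 + 7m^2 - 12m - 20) + (2m^3 - 40m^2 + 34m + 76)
  m^4 + 7m^2 - 12m - 20 = ((1/2)m + 10)(2m^3 - 40m^2 + 34m + 76) + (390m^2 - 390m - 780)
  2m^3 - 40m^2 + 34m + 76 = ((1/195)m - 19/195)(390m^2 - 390m - 780) + (0)
Last nonzero remainder: 390m^2 - 390m - 780. Dividing through by 390 gives the monic gcd m^2 - m - 2.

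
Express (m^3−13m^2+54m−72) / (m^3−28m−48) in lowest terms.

Repeated division with remainder:
  m^3−13m^2+54m−72 = (m^3−28m−48) + (−13m^2+82m−24)
  m^3−28m−48 = (−(1/13)m−82/169)(−13m^2+82m−24) + ((1680/169)m−10080/169)
  −13m^2+82m−24 = (−(2197/1680)m+169/420)((1680/169)m−10080/169) + (0)
Last nonzero remainder: (1680/169)m−10080/169. Dividing through by 1680/169 gives the monic gcd m−6.
Cancel m−6 from numerator and denominator to get the reduced form.

(m^2−7m+12)/(m^2+6m+8)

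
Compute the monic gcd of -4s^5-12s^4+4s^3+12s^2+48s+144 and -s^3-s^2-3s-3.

s^2+3

By polynomial division,
  -4s^5-12s^4+4s^3+12s^2+48s+144 = (4s^2+8s-24)(-s^3-s^2-3s-3) + (24s^2+72)
  -s^3-s^2-3s-3 = (-(1/24)s-1/24)(24s^2+72) + (0)
Last nonzero remainder: 24s^2+72. Dividing through by 24 gives the monic gcd s^2+3.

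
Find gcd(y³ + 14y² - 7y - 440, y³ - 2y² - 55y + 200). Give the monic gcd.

y² + 3y - 40

By polynomial division,
  y³ + 14y² - 7y - 440 = (y³ - 2y² - 55y + 200) + (16y² + 48y - 640)
  y³ - 2y² - 55y + 200 = ((1/16)y - 5/16)(16y² + 48y - 640) + (0)
Last nonzero remainder: 16y² + 48y - 640. Dividing through by 16 gives the monic gcd y² + 3y - 40.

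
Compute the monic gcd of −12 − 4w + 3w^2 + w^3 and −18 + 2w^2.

3 + w

Repeated division with remainder:
  w^3 + 3w^2 − 4w − 12 = ((1/2)w + 3/2)(2w^2 − 18) + (5w + 15)
  2w^2 − 18 = ((2/5)w − 6/5)(5w + 15) + (0)
Last nonzero remainder: 5w + 15. Dividing through by 5 gives the monic gcd w + 3.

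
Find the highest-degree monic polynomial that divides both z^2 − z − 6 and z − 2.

Euclidean algorithm in ℚ[z]:
  z^2 − z − 6 = (z + 1)(z − 2) + (−4)
  z − 2 = (−(1/4)z + 1/2)(−4) + (0)
The last nonzero remainder is the constant −4, so the polynomials are coprime and gcd = 1.

1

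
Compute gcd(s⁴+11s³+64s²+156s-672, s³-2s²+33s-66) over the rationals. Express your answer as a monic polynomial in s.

s-2

By polynomial division,
  s⁴+11s³+64s²+156s-672 = (s+13)(s³-2s²+33s-66) + (57s²-207s+186)
  s³-2s²+33s-66 = ((1/57)s+31/1083)(57s²-207s+186) + ((12874/361)s-25748/361)
  57s²-207s+186 = ((20577/12874)s-33573/12874)((12874/361)s-25748/361) + (0)
Last nonzero remainder: (12874/361)s-25748/361. Dividing through by 12874/361 gives the monic gcd s-2.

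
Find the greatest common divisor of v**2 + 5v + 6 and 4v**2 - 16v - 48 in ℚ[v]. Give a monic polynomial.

Euclidean algorithm in ℚ[v]:
  v**2 + 5v + 6 = (1/4)(4v**2 - 16v - 48) + (9v + 18)
  4v**2 - 16v - 48 = ((4/9)v - 8/3)(9v + 18) + (0)
Last nonzero remainder: 9v + 18. Dividing through by 9 gives the monic gcd v + 2.

v + 2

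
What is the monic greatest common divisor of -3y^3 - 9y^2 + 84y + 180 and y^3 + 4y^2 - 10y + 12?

y + 6

Repeated division with remainder:
  -3y^3 - 9y^2 + 84y + 180 = (-3)(y^3 + 4y^2 - 10y + 12) + (3y^2 + 54y + 216)
  y^3 + 4y^2 - 10y + 12 = ((1/3)y - 14/3)(3y^2 + 54y + 216) + (170y + 1020)
  3y^2 + 54y + 216 = ((3/170)y + 18/85)(170y + 1020) + (0)
Last nonzero remainder: 170y + 1020. Dividing through by 170 gives the monic gcd y + 6.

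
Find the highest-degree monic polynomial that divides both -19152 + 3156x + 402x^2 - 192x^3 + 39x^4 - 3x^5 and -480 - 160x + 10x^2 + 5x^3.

-24 - 2x + x^2

Repeated division with remainder:
  -3x^5 + 39x^4 - 192x^3 + 402x^2 + 3156x - 19152 = (-(3/5)x^2 + 9x - 378/5)(5x^3 + 10x^2 - 160x - 480) + (2310x^2 - 4620x - 55440)
  5x^3 + 10x^2 - 160x - 480 = ((1/462)x + 2/231)(2310x^2 - 4620x - 55440) + (0)
Last nonzero remainder: 2310x^2 - 4620x - 55440. Dividing through by 2310 gives the monic gcd x^2 - 2x - 24.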